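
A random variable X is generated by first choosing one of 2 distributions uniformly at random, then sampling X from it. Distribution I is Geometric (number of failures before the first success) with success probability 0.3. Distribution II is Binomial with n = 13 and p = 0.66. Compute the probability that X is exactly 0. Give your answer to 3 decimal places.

Conditional on each component, P(X = 0): I: 0.3; II: 8.11383e-07.
By total probability, P(X = 0) = 0.5·0.3 + 0.5·8.11383e-07 = 0.15.

0.150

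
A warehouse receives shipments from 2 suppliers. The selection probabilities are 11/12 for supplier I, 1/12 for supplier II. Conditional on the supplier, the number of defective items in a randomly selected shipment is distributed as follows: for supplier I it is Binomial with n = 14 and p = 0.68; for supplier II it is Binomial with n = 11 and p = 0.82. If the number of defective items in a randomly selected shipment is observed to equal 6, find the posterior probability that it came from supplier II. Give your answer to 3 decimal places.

0.069

Likelihoods P(X=6 | ·): I: 0.0326444; II: 0.0265392.
Posterior ∝ prior × likelihood. Numerator for II: 0.0833333·0.0265392 = 0.0022116.
Normalizing constant: 0.916667·0.0326444 + 0.0833333·0.0265392 = 0.0321356.
P(II | observation) = 0.0022116 / 0.0321356 = 0.0688208.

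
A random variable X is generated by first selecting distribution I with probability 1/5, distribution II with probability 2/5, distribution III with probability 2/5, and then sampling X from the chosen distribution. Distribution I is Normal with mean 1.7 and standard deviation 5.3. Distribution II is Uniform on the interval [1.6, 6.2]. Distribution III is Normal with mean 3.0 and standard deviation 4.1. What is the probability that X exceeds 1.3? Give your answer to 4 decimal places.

Conditional on each component, P(X > 1.3): I: 0.53008; II: 1; III: 0.660795.
By total probability, P(X > 1.3) = 0.2·0.53008 + 0.4·1 + 0.4·0.660795 = 0.770334.

0.7703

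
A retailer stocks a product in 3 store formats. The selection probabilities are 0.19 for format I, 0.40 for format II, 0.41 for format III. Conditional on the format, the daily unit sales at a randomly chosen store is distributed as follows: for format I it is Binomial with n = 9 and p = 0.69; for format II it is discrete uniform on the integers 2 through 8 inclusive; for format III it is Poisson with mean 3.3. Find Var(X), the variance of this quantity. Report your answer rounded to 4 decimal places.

4.5637

Per component, I: μ=6.21, E[X²]=40.4892; II: μ=5, E[X²]=29; III: μ=3.3, E[X²]=14.19.
E[X] = 0.19·6.21 + 0.4·5 + 0.41·3.3 = 4.5329.
E[X²] = 0.19·40.4892 + 0.4·29 + 0.41·14.19 = 25.1108.
Var(X) = E[X²] − (E[X])² = 25.1108 − 20.5472 = 4.56367.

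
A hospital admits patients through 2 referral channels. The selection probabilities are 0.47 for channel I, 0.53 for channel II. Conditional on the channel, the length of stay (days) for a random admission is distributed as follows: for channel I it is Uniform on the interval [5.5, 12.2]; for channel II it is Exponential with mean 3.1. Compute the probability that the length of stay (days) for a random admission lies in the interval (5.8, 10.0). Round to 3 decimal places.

Conditional on each channel, P(5.8 < X < 10.0): I: 0.626866; II: 0.114251.
By total probability, P(5.8 < X < 10.0) = 0.47·0.626866 + 0.53·0.114251 = 0.35518.

0.355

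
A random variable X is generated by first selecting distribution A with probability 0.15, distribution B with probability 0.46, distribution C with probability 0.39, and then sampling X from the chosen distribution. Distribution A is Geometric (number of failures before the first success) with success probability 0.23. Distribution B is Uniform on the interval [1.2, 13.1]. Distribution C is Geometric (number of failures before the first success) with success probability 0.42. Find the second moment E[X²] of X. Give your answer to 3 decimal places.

For each component E[X²] = Var + (mean)², giving A: 25.7637; B: 62.9233; C: 5.19501.
Overall E[X²] = 0.15·25.7637 + 0.46·62.9233 + 0.39·5.19501 = 34.8353.

34.835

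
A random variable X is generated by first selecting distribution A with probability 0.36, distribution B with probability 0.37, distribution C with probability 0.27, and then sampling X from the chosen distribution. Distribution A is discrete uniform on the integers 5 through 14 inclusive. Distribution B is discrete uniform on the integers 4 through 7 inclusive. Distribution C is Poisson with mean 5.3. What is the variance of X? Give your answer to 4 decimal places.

8.7133

Per component, A: μ=9.5, E[X²]=98.5; B: μ=5.5, E[X²]=31.5; C: μ=5.3, E[X²]=33.39.
E[X] = 0.36·9.5 + 0.37·5.5 + 0.27·5.3 = 6.886.
E[X²] = 0.36·98.5 + 0.37·31.5 + 0.27·33.39 = 56.1303.
Var(X) = E[X²] − (E[X])² = 56.1303 − 47.417 = 8.7133.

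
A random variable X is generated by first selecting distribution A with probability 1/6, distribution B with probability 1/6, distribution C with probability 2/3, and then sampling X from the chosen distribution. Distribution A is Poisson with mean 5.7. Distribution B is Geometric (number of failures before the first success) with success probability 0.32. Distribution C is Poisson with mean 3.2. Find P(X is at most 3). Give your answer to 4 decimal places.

0.5627

Conditional on each component, P(X ≤ 3): A: 0.180048; B: 0.786186; C: 0.60252.
By total probability, P(X ≤ 3) = 0.166667·0.180048 + 0.166667·0.786186 + 0.666667·0.60252 = 0.562719.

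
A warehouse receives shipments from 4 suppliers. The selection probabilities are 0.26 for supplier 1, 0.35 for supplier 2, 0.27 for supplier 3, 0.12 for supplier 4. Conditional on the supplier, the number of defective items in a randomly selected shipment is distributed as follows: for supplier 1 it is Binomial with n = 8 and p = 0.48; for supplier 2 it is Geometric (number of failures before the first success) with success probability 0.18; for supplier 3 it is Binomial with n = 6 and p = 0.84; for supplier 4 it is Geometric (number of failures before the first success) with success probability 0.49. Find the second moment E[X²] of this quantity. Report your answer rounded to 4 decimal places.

27.9357

For each component E[X²] = Var + (mean)², giving 1: 16.7424; 2: 46.0617; 3: 26.208; 4: 3.20741.
Overall E[X²] = 0.26·16.7424 + 0.35·46.0617 + 0.27·26.208 + 0.12·3.20741 = 27.9357.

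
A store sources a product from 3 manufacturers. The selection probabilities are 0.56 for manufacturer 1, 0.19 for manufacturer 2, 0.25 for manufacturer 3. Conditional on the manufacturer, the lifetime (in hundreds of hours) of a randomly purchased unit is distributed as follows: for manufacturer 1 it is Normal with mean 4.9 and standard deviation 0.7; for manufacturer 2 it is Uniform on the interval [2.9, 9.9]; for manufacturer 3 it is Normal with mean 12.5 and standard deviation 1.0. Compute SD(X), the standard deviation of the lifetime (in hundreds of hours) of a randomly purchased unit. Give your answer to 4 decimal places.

3.3754

Per component, 1: μ=4.9, E[X²]=24.5; 2: μ=6.4, E[X²]=45.0433; 3: μ=12.5, E[X²]=157.25.
E[X] = 0.56·4.9 + 0.19·6.4 + 0.25·12.5 = 7.085.
E[X²] = 0.56·24.5 + 0.19·45.0433 + 0.25·157.25 = 61.5907.
Var(X) = E[X²] − (E[X])² = 61.5907 − 50.1972 = 11.3935.
SD(X) = √11.3935 = 3.37543.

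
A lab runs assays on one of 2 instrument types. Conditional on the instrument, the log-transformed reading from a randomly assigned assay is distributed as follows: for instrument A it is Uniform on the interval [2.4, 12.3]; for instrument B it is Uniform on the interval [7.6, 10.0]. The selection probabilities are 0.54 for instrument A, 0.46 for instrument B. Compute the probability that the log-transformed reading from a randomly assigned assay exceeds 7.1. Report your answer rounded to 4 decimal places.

0.7436

Conditional on each instrument, P(X > 7.1): A: 0.525253; B: 1.
By total probability, P(X > 7.1) = 0.54·0.525253 + 0.46·1 = 0.743636.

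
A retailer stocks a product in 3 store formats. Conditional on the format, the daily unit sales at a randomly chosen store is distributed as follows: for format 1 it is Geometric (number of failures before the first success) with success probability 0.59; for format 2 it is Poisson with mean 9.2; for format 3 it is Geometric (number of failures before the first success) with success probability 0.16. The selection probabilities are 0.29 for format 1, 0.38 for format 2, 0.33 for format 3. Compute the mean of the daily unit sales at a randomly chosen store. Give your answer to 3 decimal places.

Component means — 1: 0.694915; 2: 9.2; 3: 5.25.
E[X] = 0.29·0.694915 + 0.38·9.2 + 0.33·5.25 = 5.43003.

5.430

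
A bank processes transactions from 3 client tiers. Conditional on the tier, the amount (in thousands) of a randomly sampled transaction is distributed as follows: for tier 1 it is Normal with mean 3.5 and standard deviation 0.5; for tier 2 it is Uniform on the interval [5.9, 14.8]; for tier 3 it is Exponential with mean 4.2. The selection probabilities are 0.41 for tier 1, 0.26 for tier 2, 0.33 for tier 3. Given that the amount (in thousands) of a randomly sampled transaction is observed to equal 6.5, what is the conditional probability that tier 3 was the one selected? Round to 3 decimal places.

Likelihoods f(6.5 | ·): 1: 1.21518e-08; 2: 0.11236; 3: 0.0506557.
Posterior ∝ prior × likelihood. Numerator for 3: 0.33·0.0506557 = 0.0167164.
Normalizing constant: 0.41·1.21518e-08 + 0.26·0.11236 + 0.33·0.0506557 = 0.0459299.
P(3 | observation) = 0.0167164 / 0.0459299 = 0.363954.

0.364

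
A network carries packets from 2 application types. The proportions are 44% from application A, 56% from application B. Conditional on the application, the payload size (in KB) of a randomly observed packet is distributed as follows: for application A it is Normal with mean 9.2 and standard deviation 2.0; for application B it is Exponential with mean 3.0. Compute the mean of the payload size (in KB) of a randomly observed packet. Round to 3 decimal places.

Component means — A: 9.2; B: 3.
E[X] = 0.44·9.2 + 0.56·3 = 5.728.

5.728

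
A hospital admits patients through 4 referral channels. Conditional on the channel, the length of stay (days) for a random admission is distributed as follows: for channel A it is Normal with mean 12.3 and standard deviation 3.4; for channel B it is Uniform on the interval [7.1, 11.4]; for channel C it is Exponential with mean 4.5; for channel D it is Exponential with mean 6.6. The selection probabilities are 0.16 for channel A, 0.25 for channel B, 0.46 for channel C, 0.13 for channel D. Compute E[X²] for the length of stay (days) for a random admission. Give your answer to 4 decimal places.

77.7874

For each component E[X²] = Var + (mean)², giving A: 162.85; B: 87.1033; C: 40.5; D: 87.12.
Overall E[X²] = 0.16·162.85 + 0.25·87.1033 + 0.46·40.5 + 0.13·87.12 = 77.7874.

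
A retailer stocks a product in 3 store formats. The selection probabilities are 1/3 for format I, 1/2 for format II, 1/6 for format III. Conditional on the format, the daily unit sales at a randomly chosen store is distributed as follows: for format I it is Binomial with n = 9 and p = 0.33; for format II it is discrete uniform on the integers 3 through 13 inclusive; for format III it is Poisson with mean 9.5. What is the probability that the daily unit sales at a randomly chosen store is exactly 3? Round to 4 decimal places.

Conditional on each format, P(X = 3): I: 0.273067; II: 0.0909091; III: 0.010696.
By total probability, P(X = 3) = 0.333333·0.273067 + 0.5·0.0909091 + 0.166667·0.010696 = 0.13826.

0.1383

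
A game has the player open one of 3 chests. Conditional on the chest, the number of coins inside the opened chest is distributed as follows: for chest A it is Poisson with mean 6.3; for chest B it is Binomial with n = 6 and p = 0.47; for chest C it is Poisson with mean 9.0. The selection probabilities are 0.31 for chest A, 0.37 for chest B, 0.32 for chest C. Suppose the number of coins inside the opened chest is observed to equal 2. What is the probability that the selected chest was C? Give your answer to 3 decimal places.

Likelihoods P(X=2 | ·): A: 0.0364415; B: 0.261451; C: 0.0049981.
Posterior ∝ prior × likelihood. Numerator for C: 0.32·0.0049981 = 0.00159939.
Normalizing constant: 0.31·0.0364415 + 0.37·0.261451 + 0.32·0.0049981 = 0.109633.
P(C | observation) = 0.00159939 / 0.109633 = 0.0145886.

0.015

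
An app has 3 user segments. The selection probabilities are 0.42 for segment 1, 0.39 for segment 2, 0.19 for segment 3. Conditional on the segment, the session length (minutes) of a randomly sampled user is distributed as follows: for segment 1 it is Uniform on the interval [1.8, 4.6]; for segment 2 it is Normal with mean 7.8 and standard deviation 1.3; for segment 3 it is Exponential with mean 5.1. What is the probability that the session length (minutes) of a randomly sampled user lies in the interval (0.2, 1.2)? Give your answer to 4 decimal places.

0.0325

Conditional on each segment, P(0.2 < X < 1.2): 1: 0; 2: 1.89283e-07; 3: 0.171205.
By total probability, P(0.2 < X < 1.2) = 0.42·0 + 0.39·1.89283e-07 + 0.19·0.171205 = 0.032529.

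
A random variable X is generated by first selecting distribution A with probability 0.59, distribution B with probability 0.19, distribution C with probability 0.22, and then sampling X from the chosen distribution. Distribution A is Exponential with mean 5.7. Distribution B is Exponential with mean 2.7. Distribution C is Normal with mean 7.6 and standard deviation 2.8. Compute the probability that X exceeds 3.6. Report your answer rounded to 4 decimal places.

Conditional on each component, P(X > 3.6): A: 0.531752; B: 0.263597; C: 0.923436.
By total probability, P(X > 3.6) = 0.59·0.531752 + 0.19·0.263597 + 0.22·0.923436 = 0.566973.

0.5670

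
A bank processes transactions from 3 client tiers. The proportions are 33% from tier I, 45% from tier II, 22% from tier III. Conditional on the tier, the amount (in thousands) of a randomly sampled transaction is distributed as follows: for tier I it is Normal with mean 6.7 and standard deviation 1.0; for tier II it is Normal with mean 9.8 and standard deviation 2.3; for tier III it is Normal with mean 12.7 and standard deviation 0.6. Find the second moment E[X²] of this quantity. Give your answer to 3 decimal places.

96.305

For each component E[X²] = Var + (mean)², giving I: 45.89; II: 101.33; III: 161.65.
Overall E[X²] = 0.33·45.89 + 0.45·101.33 + 0.22·161.65 = 96.3052.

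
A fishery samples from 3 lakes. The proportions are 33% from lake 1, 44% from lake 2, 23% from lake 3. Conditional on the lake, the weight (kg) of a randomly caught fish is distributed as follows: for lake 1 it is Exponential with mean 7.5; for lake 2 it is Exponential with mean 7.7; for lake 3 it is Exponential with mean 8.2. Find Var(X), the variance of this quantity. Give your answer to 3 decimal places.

60.184

Per component, 1: μ=7.5, E[X²]=112.5; 2: μ=7.7, E[X²]=118.58; 3: μ=8.2, E[X²]=134.48.
E[X] = 0.33·7.5 + 0.44·7.7 + 0.23·8.2 = 7.749.
E[X²] = 0.33·112.5 + 0.44·118.58 + 0.23·134.48 = 120.231.
Var(X) = E[X²] − (E[X])² = 120.231 − 60.047 = 60.1836.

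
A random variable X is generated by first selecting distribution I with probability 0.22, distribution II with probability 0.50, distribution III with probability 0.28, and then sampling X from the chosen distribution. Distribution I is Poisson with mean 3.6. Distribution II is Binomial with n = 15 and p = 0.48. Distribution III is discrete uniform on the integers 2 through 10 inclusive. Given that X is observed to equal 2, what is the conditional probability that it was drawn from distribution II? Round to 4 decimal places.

0.0339

Likelihoods P(X=2 | ·): I: 0.177058; II: 0.00491717; III: 0.111111.
Posterior ∝ prior × likelihood. Numerator for II: 0.5·0.00491717 = 0.00245859.
Normalizing constant: 0.22·0.177058 + 0.5·0.00491717 + 0.28·0.111111 = 0.0725224.
P(II | observation) = 0.00245859 / 0.0725224 = 0.033901.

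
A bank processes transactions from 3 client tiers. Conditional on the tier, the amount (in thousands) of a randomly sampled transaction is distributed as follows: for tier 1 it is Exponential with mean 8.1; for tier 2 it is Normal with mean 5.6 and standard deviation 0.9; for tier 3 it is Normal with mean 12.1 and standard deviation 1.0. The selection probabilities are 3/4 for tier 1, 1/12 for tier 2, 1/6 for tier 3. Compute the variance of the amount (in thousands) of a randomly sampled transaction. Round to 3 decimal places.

Per component, 1: μ=8.1, E[X²]=131.22; 2: μ=5.6, E[X²]=32.17; 3: μ=12.1, E[X²]=147.41.
E[X] = 0.75·8.1 + 0.0833333·5.6 + 0.166667·12.1 = 8.55833.
E[X²] = 0.75·131.22 + 0.0833333·32.17 + 0.166667·147.41 = 125.664.
Var(X) = E[X²] − (E[X])² = 125.664 − 73.2451 = 52.4191.

52.419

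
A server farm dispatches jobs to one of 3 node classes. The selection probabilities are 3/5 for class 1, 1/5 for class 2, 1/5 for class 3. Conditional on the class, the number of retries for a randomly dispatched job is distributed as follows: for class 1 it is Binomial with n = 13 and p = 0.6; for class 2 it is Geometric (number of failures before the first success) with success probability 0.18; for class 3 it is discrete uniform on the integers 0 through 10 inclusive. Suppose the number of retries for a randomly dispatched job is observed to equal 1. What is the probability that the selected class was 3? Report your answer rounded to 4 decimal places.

0.3805

Likelihoods P(X=1 | ·): 1: 0.000130862; 2: 0.1476; 3: 0.0909091.
Posterior ∝ prior × likelihood. Numerator for 3: 0.2·0.0909091 = 0.0181818.
Normalizing constant: 0.6·0.000130862 + 0.2·0.1476 + 0.2·0.0909091 = 0.0477803.
P(3 | observation) = 0.0181818 / 0.0477803 = 0.380529.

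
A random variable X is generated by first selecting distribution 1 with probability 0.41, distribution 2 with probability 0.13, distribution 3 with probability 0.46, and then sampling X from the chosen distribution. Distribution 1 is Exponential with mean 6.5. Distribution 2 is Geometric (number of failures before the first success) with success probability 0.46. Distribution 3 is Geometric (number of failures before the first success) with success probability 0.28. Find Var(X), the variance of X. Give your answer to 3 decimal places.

Per component, 1: μ=6.5, E[X²]=84.5; 2: μ=1.17391, E[X²]=3.93006; 3: μ=2.57143, E[X²]=15.7959.
E[X] = 0.41·6.5 + 0.13·1.17391 + 0.46·2.57143 = 4.00047.
E[X²] = 0.41·84.5 + 0.13·3.93006 + 0.46·15.7959 = 42.422.
Var(X) = E[X²] − (E[X])² = 42.422 − 16.0037 = 26.4183.

26.418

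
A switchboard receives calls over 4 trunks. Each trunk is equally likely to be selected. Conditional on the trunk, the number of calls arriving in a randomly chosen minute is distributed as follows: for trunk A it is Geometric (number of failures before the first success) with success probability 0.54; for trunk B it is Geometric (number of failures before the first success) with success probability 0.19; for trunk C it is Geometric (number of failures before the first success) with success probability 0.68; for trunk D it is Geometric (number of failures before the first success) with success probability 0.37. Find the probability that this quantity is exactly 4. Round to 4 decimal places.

0.0428

Conditional on each trunk, P(X = 4): A: 0.0241783; B: 0.0817888; C: 0.00713032; D: 0.058286.
By total probability, P(X = 4) = 0.25·0.0241783 + 0.25·0.0817888 + 0.25·0.00713032 + 0.25·0.058286 = 0.0428458.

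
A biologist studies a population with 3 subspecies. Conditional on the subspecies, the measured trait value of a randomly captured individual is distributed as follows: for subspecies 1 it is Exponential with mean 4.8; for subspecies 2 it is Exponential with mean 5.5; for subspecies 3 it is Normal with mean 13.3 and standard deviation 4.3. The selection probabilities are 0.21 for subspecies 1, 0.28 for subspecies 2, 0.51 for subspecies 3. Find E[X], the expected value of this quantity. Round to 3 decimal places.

9.331

Component means — 1: 4.8; 2: 5.5; 3: 13.3.
E[X] = 0.21·4.8 + 0.28·5.5 + 0.51·13.3 = 9.331.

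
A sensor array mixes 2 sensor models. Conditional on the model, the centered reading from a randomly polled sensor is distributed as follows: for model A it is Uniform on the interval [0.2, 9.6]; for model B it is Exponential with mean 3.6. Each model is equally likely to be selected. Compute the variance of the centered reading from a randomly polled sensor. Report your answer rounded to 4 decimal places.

10.5842

Per component, A: μ=4.9, E[X²]=31.3733; B: μ=3.6, E[X²]=25.92.
E[X] = 0.5·4.9 + 0.5·3.6 = 4.25.
E[X²] = 0.5·31.3733 + 0.5·25.92 = 28.6467.
Var(X) = E[X²] − (E[X])² = 28.6467 − 18.0625 = 10.5842.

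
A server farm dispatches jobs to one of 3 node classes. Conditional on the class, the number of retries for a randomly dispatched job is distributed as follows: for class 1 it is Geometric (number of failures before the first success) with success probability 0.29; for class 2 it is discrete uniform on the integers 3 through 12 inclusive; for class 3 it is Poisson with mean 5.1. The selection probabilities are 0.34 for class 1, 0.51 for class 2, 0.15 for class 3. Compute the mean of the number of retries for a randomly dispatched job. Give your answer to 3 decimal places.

5.422

Component means — 1: 2.44828; 2: 7.5; 3: 5.1.
E[X] = 0.34·2.44828 + 0.51·7.5 + 0.15·5.1 = 5.42241.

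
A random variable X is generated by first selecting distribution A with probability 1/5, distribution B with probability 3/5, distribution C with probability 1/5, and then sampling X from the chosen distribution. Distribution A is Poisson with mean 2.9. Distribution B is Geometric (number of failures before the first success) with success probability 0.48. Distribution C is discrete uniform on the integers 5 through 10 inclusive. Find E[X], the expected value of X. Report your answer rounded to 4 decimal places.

2.7300

Component means — A: 2.9; B: 1.08333; C: 7.5.
E[X] = 0.2·2.9 + 0.6·1.08333 + 0.2·7.5 = 2.73.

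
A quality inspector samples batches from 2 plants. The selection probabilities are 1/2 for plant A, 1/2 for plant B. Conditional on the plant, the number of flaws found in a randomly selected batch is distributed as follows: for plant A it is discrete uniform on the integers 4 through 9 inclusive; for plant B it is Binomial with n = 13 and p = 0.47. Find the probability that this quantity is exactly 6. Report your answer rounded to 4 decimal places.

0.1920

Conditional on each plant, P(X = 6): A: 0.166667; B: 0.217288.
By total probability, P(X = 6) = 0.5·0.166667 + 0.5·0.217288 = 0.191977.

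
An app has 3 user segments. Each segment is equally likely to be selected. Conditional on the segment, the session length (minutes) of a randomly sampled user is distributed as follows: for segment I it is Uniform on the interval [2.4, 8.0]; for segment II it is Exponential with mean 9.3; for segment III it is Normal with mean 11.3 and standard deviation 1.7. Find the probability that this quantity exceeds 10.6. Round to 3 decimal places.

Conditional on each segment, P(X > 10.6): I: 0; II: 0.319888; III: 0.659744.
By total probability, P(X > 10.6) = 0.333333·0 + 0.333333·0.319888 + 0.333333·0.659744 = 0.326544.

0.327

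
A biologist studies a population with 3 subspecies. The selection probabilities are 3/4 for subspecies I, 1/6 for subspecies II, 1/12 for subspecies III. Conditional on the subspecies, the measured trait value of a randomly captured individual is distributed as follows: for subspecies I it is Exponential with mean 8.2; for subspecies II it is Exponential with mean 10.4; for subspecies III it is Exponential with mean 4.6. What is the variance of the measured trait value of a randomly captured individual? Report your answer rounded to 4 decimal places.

Per component, I: μ=8.2, E[X²]=134.48; II: μ=10.4, E[X²]=216.32; III: μ=4.6, E[X²]=42.32.
E[X] = 0.75·8.2 + 0.166667·10.4 + 0.0833333·4.6 = 8.26667.
E[X²] = 0.75·134.48 + 0.166667·216.32 + 0.0833333·42.32 = 140.44.
Var(X) = E[X²] − (E[X])² = 140.44 − 68.3378 = 72.1022.

72.1022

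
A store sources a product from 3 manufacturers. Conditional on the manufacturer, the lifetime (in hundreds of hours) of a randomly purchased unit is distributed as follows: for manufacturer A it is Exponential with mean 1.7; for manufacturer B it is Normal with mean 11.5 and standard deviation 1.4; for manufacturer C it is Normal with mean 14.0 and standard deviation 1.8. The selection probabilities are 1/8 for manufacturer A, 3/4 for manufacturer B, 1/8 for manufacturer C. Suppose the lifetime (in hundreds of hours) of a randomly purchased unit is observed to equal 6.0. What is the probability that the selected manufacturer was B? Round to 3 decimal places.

0.042

Likelihoods f(6.0 | ·): A: 0.0172483; B: 0.000126883; C: 1.13844e-05.
Posterior ∝ prior × likelihood. Numerator for B: 0.75·0.000126883 = 9.5162e-05.
Normalizing constant: 0.125·0.0172483 + 0.75·0.000126883 + 0.125·1.13844e-05 = 0.00225263.
P(B | observation) = 9.5162e-05 / 0.00225263 = 0.0422449.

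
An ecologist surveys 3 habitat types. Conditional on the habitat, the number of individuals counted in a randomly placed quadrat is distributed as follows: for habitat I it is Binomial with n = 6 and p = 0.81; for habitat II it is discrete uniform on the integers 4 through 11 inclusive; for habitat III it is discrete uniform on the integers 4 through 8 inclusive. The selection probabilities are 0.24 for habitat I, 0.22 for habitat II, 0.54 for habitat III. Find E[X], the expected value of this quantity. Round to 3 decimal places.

6.056

Component means — I: 4.86; II: 7.5; III: 6.
E[X] = 0.24·4.86 + 0.22·7.5 + 0.54·6 = 6.0564.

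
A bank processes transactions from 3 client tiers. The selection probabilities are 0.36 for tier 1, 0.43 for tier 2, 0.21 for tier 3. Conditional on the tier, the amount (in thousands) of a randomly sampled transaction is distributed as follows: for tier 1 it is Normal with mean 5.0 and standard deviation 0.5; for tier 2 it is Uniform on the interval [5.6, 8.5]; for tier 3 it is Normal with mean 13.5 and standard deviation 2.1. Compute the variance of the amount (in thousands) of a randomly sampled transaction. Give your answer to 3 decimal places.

Per component, 1: μ=5, E[X²]=25.25; 2: μ=7.05, E[X²]=50.4033; 3: μ=13.5, E[X²]=186.66.
E[X] = 0.36·5 + 0.43·7.05 + 0.21·13.5 = 7.6665.
E[X²] = 0.36·25.25 + 0.43·50.4033 + 0.21·186.66 = 69.962.
Var(X) = E[X²] − (E[X])² = 69.962 − 58.7752 = 11.1868.

11.187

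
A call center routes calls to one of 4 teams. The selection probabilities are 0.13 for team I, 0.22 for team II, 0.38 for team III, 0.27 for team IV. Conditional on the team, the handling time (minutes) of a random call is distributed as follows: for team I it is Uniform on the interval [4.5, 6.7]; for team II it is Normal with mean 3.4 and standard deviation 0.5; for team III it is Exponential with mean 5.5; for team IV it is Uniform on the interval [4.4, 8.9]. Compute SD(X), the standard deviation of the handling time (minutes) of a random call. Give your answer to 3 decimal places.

3.656

Per component, I: μ=5.6, E[X²]=31.7633; II: μ=3.4, E[X²]=11.81; III: μ=5.5, E[X²]=60.5; IV: μ=6.65, E[X²]=45.91.
E[X] = 0.13·5.6 + 0.22·3.4 + 0.38·5.5 + 0.27·6.65 = 5.3615.
E[X²] = 0.13·31.7633 + 0.22·11.81 + 0.38·60.5 + 0.27·45.91 = 42.1131.
Var(X) = E[X²] − (E[X])² = 42.1131 − 28.7457 = 13.3675.
SD(X) = √13.3675 = 3.65615.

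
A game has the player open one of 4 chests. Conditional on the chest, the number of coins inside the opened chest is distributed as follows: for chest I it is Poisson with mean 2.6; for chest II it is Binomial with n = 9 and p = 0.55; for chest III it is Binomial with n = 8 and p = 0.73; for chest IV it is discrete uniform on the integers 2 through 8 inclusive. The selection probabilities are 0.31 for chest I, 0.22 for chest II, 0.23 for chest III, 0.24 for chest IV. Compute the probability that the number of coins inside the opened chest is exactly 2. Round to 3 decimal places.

0.122

Conditional on each chest, P(X = 2): I: 0.251045; II: 0.0406926; III: 0.00578078; IV: 0.142857.
By total probability, P(X = 2) = 0.31·0.251045 + 0.22·0.0406926 + 0.23·0.00578078 + 0.24·0.142857 = 0.122392.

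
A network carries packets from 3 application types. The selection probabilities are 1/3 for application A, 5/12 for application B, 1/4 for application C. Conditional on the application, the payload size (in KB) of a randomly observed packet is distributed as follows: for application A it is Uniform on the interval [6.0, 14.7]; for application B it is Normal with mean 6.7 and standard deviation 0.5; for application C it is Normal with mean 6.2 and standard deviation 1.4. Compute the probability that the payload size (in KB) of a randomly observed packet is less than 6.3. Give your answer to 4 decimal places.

Conditional on each application, P(X < 6.3): A: 0.0344828; B: 0.211855; C: 0.528472.
By total probability, P(X < 6.3) = 0.333333·0.0344828 + 0.416667·0.211855 + 0.25·0.528472 = 0.231885.

0.2319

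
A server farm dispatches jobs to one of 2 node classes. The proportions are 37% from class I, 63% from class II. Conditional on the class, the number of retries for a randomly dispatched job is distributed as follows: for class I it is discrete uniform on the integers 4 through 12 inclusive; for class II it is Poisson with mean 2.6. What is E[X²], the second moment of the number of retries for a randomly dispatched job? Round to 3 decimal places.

32.043

For each component E[X²] = Var + (mean)², giving I: 70.6667; II: 9.36.
Overall E[X²] = 0.37·70.6667 + 0.63·9.36 = 32.0435.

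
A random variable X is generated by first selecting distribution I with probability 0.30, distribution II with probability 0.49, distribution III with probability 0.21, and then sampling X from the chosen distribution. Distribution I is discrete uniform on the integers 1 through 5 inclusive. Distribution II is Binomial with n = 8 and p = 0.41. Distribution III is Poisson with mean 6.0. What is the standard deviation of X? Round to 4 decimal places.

2.0367

Per component, I: μ=3, E[X²]=11; II: μ=3.28, E[X²]=12.6936; III: μ=6, E[X²]=42.
E[X] = 0.3·3 + 0.49·3.28 + 0.21·6 = 3.7672.
E[X²] = 0.3·11 + 0.49·12.6936 + 0.21·42 = 18.3399.
Var(X) = E[X²] − (E[X])² = 18.3399 − 14.1918 = 4.14807.
SD(X) = √4.14807 = 2.03668.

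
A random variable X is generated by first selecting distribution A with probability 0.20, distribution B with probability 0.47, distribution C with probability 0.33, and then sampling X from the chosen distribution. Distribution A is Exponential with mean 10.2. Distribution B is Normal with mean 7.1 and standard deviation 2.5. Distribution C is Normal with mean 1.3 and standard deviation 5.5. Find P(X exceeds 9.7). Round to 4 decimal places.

Conditional on each component, P(X > 9.7): A: 0.386362; B: 0.14917; C: 0.0633466.
By total probability, P(X > 9.7) = 0.2·0.386362 + 0.47·0.14917 + 0.33·0.0633466 = 0.168287.

0.1683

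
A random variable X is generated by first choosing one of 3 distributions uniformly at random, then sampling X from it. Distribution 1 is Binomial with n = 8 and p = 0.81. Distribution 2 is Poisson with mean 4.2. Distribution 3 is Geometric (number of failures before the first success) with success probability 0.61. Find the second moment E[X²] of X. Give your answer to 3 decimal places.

For each component E[X²] = Var + (mean)², giving 1: 43.2216; 2: 21.84; 3: 1.45687.
Overall E[X²] = 0.333333·43.2216 + 0.333333·21.84 + 0.333333·1.45687 = 22.1728.

22.173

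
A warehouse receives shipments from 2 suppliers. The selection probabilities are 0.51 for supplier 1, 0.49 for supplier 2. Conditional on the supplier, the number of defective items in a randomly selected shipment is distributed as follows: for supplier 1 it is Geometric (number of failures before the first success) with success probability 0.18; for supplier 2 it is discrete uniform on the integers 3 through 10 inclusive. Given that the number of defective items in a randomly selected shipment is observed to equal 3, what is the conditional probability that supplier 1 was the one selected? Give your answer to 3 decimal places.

0.452

Likelihoods P(X=3 | ·): 1: 0.0992462; 2: 0.125.
Posterior ∝ prior × likelihood. Numerator for 1: 0.51·0.0992462 = 0.0506156.
Normalizing constant: 0.51·0.0992462 + 0.49·0.125 = 0.111866.
P(1 | observation) = 0.0506156 / 0.111866 = 0.452468.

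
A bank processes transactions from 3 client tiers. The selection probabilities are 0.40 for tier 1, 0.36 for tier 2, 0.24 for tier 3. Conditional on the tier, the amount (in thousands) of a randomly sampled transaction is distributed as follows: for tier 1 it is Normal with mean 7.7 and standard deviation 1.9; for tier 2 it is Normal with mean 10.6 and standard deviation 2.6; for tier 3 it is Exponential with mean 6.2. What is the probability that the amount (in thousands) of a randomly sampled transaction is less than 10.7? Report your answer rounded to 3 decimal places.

Conditional on each tier, P(X < 10.7): 1: 0.942826; 2: 0.51534; 3: 0.821971.
By total probability, P(X < 10.7) = 0.4·0.942826 + 0.36·0.51534 + 0.24·0.821971 = 0.759926.

0.760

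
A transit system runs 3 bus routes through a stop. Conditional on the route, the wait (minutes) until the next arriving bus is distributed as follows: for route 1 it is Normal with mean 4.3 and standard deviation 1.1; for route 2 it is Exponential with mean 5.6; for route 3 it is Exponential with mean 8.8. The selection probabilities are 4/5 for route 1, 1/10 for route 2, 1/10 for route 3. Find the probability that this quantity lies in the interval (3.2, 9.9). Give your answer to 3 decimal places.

Conditional on each route, P(3.2 < X < 9.9): 1: 0.841345; 2: 0.39402; 3: 0.370491.
By total probability, P(3.2 < X < 9.9) = 0.8·0.841345 + 0.1·0.39402 + 0.1·0.370491 = 0.749527.

0.750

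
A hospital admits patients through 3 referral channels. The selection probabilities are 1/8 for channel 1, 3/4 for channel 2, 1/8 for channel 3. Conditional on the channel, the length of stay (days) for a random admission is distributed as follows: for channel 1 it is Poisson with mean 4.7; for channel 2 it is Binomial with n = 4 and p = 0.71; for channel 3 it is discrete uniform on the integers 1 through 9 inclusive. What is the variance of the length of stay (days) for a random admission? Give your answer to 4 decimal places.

Per component, 1: μ=4.7, E[X²]=26.79; 2: μ=2.84, E[X²]=8.8892; 3: μ=5, E[X²]=31.6667.
E[X] = 0.125·4.7 + 0.75·2.84 + 0.125·5 = 3.3425.
E[X²] = 0.125·26.79 + 0.75·8.8892 + 0.125·31.6667 = 13.974.
Var(X) = E[X²] − (E[X])² = 13.974 − 11.1723 = 2.80168.

2.8017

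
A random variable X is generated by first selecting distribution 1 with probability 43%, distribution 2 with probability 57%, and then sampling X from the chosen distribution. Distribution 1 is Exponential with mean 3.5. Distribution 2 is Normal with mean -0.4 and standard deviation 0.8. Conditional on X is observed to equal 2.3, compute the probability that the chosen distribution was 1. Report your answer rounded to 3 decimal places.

Likelihoods f(2.3 | ·): 1: 0.148094; 2: 0.0016764.
Posterior ∝ prior × likelihood. Numerator for 1: 0.43·0.148094 = 0.0636806.
Normalizing constant: 0.43·0.148094 + 0.57·0.0016764 = 0.0646361.
P(1 | observation) = 0.0636806 / 0.0646361 = 0.985217.

0.985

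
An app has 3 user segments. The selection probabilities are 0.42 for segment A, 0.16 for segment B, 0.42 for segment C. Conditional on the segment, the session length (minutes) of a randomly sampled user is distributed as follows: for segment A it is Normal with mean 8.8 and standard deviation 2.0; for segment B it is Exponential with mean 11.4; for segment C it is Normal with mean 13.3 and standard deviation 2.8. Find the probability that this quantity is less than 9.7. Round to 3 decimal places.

Conditional on each segment, P(X < 9.7): A: 0.673645; B: 0.57296; C: 0.0992714.
By total probability, P(X < 9.7) = 0.42·0.673645 + 0.16·0.57296 + 0.42·0.0992714 = 0.416298.

0.416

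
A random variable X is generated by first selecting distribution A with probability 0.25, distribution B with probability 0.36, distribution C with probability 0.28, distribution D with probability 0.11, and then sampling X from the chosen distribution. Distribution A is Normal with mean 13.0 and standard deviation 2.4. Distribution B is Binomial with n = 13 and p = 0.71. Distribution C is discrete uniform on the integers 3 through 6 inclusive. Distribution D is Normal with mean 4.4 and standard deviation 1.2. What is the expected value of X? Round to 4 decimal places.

Component means — A: 13; B: 9.23; C: 4.5; D: 4.4.
E[X] = 0.25·13 + 0.36·9.23 + 0.28·4.5 + 0.11·4.4 = 8.3168.

8.3168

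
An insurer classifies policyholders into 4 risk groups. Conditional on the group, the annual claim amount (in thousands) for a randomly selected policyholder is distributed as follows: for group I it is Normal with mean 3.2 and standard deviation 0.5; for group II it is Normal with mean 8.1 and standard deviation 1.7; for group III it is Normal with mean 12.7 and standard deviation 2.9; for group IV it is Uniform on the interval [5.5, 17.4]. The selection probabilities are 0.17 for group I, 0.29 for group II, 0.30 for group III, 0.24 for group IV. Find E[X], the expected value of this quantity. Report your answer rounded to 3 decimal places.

Component means — I: 3.2; II: 8.1; III: 12.7; IV: 11.45.
E[X] = 0.17·3.2 + 0.29·8.1 + 0.3·12.7 + 0.24·11.45 = 9.451.

9.451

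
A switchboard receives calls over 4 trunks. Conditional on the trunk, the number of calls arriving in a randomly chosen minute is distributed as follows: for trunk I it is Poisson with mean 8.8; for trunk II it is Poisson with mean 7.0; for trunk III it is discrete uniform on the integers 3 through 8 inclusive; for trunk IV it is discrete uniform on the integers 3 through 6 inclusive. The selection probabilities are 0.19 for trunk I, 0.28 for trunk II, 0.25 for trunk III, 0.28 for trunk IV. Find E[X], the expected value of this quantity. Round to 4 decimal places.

Component means — I: 8.8; II: 7; III: 5.5; IV: 4.5.
E[X] = 0.19·8.8 + 0.28·7 + 0.25·5.5 + 0.28·4.5 = 6.267.

6.2670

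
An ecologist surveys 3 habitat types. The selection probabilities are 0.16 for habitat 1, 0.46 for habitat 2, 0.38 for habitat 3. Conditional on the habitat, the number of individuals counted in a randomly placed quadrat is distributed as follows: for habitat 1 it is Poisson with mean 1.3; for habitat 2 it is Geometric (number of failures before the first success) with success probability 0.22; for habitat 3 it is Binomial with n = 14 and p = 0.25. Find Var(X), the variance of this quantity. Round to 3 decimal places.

9.284

Per component, 1: μ=1.3, E[X²]=2.99; 2: μ=3.54545, E[X²]=28.686; 3: μ=3.5, E[X²]=14.875.
E[X] = 0.16·1.3 + 0.46·3.54545 + 0.38·3.5 = 3.16891.
E[X²] = 0.16·2.99 + 0.46·28.686 + 0.38·14.875 = 19.3264.
Var(X) = E[X²] − (E[X])² = 19.3264 − 10.042 = 9.28445.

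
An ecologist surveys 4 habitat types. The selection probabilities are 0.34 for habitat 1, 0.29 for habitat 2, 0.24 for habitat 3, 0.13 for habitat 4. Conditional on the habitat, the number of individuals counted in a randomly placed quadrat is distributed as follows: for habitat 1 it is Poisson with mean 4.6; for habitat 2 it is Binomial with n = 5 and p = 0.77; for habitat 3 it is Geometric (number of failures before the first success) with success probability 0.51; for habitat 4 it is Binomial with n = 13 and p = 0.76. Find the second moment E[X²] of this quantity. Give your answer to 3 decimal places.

For each component E[X²] = Var + (mean)², giving 1: 25.76; 2: 15.708; 3: 2.807; 4: 99.9856.
Overall E[X²] = 0.34·25.76 + 0.29·15.708 + 0.24·2.807 + 0.13·99.9856 = 26.9855.

26.986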